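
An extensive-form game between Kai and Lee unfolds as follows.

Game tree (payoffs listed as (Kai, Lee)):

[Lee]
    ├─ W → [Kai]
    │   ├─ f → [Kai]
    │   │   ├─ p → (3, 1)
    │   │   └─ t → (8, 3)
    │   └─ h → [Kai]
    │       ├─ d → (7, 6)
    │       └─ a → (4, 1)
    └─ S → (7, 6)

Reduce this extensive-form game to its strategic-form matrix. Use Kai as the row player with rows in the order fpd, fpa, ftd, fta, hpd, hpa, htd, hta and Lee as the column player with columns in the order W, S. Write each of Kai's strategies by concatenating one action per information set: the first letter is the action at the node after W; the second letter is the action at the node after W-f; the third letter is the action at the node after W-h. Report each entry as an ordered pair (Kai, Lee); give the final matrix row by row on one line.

            W        S
 fpd    (3,1)    (7,6)
 fpa    (3,1)    (7,6)
 ftd    (8,3)    (7,6)
 fta    (8,3)    (7,6)
 hpd    (7,6)    (7,6)
 hpa    (4,1)    (7,6)
 htd    (7,6)    (7,6)
 hta    (4,1)    (7,6)

fpd: (3,1) (7,6) | fpa: (3,1) (7,6) | ftd: (8,3) (7,6) | fta: (8,3) (7,6) | hpd: (7,6) (7,6) | hpa: (4,1) (7,6) | htd: (7,6) (7,6) | hta: (4,1) (7,6)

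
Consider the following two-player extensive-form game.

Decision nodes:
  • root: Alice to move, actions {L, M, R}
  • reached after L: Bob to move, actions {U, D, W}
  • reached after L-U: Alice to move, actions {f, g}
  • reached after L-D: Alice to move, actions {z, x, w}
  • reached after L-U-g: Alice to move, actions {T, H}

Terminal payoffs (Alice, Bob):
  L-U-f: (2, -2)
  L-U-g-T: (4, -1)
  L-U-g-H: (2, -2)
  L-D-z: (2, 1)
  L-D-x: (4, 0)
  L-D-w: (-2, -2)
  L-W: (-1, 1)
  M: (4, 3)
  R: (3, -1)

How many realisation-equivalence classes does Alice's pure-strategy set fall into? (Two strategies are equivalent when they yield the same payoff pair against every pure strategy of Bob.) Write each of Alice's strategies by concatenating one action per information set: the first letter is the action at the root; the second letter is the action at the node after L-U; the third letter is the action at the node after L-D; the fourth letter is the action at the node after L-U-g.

Alice has 36 pure strategies: LfzT, LfzH, LfxT, LfxH, LfwT, LfwH, LgzT, LgzH, LgxT, LgxH, LgwT, LgwH, MfzT, MfzH, MfxT, MfxH, MfwT, MfwH, MgzT, MgzH, MgxT, MgxH, MgwT, MgwH, RfzT, RfzH, RfxT, RfxH, RfwT, RfwH, RgzT, RgzH, RgxT, RgxH, RgwT, RgwH. Columns: U, D, W.
{LfzT, LfzH, LgzH} → row (2,-2) (2,1) (-1,1)
{LfxT, LfxH, LgxH} → row (2,-2) (4,0) (-1,1)
{LfwT, LfwH, LgwH} → row (2,-2) (-2,-2) (-1,1)
{LgzT} → row (4,-1) (2,1) (-1,1)
{LgxT} → row (4,-1) (4,0) (-1,1)
{LgwT} → row (4,-1) (-2,-2) (-1,1)
{MfzT, MfzH, MfxT, MfxH, MfwT, MfwH, MgzT, MgzH, MgxT, MgxH, MgwT, MgwH} → row (4,3) (4,3) (4,3)
{RfzT, RfzH, RfxT, RfxH, RfwT, RfwH, RgzT, RgzH, RgxT, RgxH, RgwT, RgwH} → row (3,-1) (3,-1) (3,-1)
That's 8 distinct rows out of 36 strategies.

8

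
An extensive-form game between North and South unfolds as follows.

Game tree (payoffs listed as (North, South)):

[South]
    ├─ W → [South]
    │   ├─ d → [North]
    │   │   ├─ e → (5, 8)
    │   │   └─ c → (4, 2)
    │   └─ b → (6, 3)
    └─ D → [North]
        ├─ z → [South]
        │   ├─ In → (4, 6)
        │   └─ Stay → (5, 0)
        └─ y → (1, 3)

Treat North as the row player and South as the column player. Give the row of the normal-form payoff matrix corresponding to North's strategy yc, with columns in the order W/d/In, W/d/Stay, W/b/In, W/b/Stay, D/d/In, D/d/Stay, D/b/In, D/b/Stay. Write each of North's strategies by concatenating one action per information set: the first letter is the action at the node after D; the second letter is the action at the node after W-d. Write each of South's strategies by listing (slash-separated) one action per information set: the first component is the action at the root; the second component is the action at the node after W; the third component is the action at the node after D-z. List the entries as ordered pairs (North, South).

(4,2) (4,2) (6,3) (6,3) (1,3) (1,3) (1,3) (1,3)

vs W/d/In: South plays W → South plays d at [W] → North plays c at [W-d] → (4, 2)
vs W/d/Stay: South plays W → South plays d at [W] → North plays c at [W-d] → (4, 2)
vs W/b/In: South plays W → South plays b at [W] → (6, 3)
vs W/b/Stay: South plays W → South plays b at [W] → (6, 3)
vs D/d/In: South plays D → North plays y at [D] → (1, 3)
vs D/d/Stay: South plays D → North plays y at [D] → (1, 3)
vs D/b/In: South plays D → North plays y at [D] → (1, 3)
vs D/b/Stay: South plays D → North plays y at [D] → (1, 3)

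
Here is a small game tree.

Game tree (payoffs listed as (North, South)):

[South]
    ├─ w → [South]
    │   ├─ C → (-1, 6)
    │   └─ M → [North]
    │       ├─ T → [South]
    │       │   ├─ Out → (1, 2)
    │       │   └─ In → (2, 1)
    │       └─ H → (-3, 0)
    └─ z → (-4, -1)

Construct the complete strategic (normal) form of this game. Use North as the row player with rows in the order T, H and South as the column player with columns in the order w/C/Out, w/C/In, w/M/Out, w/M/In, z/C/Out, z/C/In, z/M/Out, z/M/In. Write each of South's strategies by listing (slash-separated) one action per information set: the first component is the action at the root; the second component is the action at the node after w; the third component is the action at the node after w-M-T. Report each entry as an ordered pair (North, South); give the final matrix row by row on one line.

      w/C/Out   w/C/In  w/M/Out   w/M/In  z/C/Out   z/C/In  z/M/Out   z/M/In
   T   (-1,6)   (-1,6)    (1,2)    (2,1)  (-4,-1)  (-4,-1)  (-4,-1)  (-4,-1)
   H   (-1,6)   (-1,6)   (-3,0)   (-3,0)  (-4,-1)  (-4,-1)  (-4,-1)  (-4,-1)

T: (-1,6) (-1,6) (1,2) (2,1) (-4,-1) (-4,-1) (-4,-1) (-4,-1) | H: (-1,6) (-1,6) (-3,0) (-3,0) (-4,-1) (-4,-1) (-4,-1) (-4,-1)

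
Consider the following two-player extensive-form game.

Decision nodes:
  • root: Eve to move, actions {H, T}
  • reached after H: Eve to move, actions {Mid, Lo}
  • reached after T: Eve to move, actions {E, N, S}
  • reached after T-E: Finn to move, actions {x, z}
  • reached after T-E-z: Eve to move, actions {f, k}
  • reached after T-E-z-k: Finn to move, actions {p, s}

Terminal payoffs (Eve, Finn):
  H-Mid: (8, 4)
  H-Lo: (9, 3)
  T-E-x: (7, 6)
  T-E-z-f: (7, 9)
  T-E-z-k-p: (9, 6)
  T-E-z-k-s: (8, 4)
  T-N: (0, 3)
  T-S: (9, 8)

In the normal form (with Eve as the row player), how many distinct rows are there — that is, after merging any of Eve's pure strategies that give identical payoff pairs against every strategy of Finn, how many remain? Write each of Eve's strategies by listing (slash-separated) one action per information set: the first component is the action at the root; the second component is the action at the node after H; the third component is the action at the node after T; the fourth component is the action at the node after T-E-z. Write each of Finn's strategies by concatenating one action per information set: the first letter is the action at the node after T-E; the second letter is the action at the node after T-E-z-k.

6

Eve has 24 pure strategies: H/Mid/E/f, H/Mid/E/k, H/Mid/N/f, H/Mid/N/k, H/Mid/S/f, H/Mid/S/k, H/Lo/E/f, H/Lo/E/k, H/Lo/N/f, H/Lo/N/k, H/Lo/S/f, H/Lo/S/k, T/Mid/E/f, T/Mid/E/k, T/Mid/N/f, T/Mid/N/k, T/Mid/S/f, T/Mid/S/k, T/Lo/E/f, T/Lo/E/k, T/Lo/N/f, T/Lo/N/k, T/Lo/S/f, T/Lo/S/k. Columns: xp, xs, zp, zs.
{H/Mid/E/f, H/Mid/E/k, H/Mid/N/f, H/Mid/N/k, H/Mid/S/f, H/Mid/S/k} → row (8,4) (8,4) (8,4) (8,4)
{H/Lo/E/f, H/Lo/E/k, H/Lo/N/f, H/Lo/N/k, H/Lo/S/f, H/Lo/S/k} → row (9,3) (9,3) (9,3) (9,3)
{T/Mid/E/f, T/Lo/E/f} → row (7,6) (7,6) (7,9) (7,9)
{T/Mid/E/k, T/Lo/E/k} → row (7,6) (7,6) (9,6) (8,4)
{T/Mid/N/f, T/Mid/N/k, T/Lo/N/f, T/Lo/N/k} → row (0,3) (0,3) (0,3) (0,3)
{T/Mid/S/f, T/Mid/S/k, T/Lo/S/f, T/Lo/S/k} → row (9,8) (9,8) (9,8) (9,8)
That's 6 distinct rows out of 24 strategies.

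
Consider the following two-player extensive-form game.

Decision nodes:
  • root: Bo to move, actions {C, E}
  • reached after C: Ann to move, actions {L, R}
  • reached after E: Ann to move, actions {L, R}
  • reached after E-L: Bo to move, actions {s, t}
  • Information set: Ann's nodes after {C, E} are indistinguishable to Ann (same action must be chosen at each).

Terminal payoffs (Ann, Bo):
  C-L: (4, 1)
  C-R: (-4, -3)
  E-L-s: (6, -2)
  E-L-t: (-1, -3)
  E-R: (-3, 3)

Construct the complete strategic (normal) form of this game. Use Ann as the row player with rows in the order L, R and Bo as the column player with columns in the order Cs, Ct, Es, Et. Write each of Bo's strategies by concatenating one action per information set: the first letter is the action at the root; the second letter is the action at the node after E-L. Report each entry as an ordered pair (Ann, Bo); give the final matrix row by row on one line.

L: (4,1) (4,1) (6,-2) (-1,-3) | R: (-4,-3) (-4,-3) (-3,3) (-3,3)

Row L: Cs→(4,1), Ct→(4,1), Es→(6,-2), Et→(-1,-3)
Row R: Cs→(-4,-3), Ct→(-4,-3), Es→(-3,3), Et→(-3,3)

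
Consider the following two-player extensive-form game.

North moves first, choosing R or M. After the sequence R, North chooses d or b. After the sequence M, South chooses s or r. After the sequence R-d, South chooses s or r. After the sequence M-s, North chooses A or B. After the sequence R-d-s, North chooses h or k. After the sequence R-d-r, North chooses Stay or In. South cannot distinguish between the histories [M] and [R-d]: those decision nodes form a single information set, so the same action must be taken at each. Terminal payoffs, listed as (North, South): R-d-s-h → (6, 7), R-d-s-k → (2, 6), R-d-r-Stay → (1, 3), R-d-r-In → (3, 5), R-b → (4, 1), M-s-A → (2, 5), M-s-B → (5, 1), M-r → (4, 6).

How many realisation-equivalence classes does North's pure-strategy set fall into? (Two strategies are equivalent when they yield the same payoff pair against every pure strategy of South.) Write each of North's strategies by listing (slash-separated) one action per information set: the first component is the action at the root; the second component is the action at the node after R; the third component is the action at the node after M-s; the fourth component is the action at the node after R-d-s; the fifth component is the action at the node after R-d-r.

7

North has 32 pure strategies: R/d/A/h/Stay, R/d/A/h/In, R/d/A/k/Stay, R/d/A/k/In, R/d/B/h/Stay, R/d/B/h/In, R/d/B/k/Stay, R/d/B/k/In, R/b/A/h/Stay, R/b/A/h/In, R/b/A/k/Stay, R/b/A/k/In, R/b/B/h/Stay, R/b/B/h/In, R/b/B/k/Stay, R/b/B/k/In, M/d/A/h/Stay, M/d/A/h/In, M/d/A/k/Stay, M/d/A/k/In, M/d/B/h/Stay, M/d/B/h/In, M/d/B/k/Stay, M/d/B/k/In, M/b/A/h/Stay, M/b/A/h/In, M/b/A/k/Stay, M/b/A/k/In, M/b/B/h/Stay, M/b/B/h/In, M/b/B/k/Stay, M/b/B/k/In. Columns: s, r.
{R/d/A/h/Stay, R/d/B/h/Stay} → row (6,7) (1,3)
{R/d/A/h/In, R/d/B/h/In} → row (6,7) (3,5)
{R/d/A/k/Stay, R/d/B/k/Stay} → row (2,6) (1,3)
{R/d/A/k/In, R/d/B/k/In} → row (2,6) (3,5)
{R/b/A/h/Stay, R/b/A/h/In, R/b/A/k/Stay, R/b/A/k/In, R/b/B/h/Stay, R/b/B/h/In, R/b/B/k/Stay, R/b/B/k/In} → row (4,1) (4,1)
{M/d/A/h/Stay, M/d/A/h/In, M/d/A/k/Stay, M/d/A/k/In, M/b/A/h/Stay, M/b/A/h/In, M/b/A/k/Stay, M/b/A/k/In} → row (2,5) (4,6)
{M/d/B/h/Stay, M/d/B/h/In, M/d/B/k/Stay, M/d/B/k/In, M/b/B/h/Stay, M/b/B/h/In, M/b/B/k/Stay, M/b/B/k/In} → row (5,1) (4,6)
That's 7 distinct rows out of 32 strategies.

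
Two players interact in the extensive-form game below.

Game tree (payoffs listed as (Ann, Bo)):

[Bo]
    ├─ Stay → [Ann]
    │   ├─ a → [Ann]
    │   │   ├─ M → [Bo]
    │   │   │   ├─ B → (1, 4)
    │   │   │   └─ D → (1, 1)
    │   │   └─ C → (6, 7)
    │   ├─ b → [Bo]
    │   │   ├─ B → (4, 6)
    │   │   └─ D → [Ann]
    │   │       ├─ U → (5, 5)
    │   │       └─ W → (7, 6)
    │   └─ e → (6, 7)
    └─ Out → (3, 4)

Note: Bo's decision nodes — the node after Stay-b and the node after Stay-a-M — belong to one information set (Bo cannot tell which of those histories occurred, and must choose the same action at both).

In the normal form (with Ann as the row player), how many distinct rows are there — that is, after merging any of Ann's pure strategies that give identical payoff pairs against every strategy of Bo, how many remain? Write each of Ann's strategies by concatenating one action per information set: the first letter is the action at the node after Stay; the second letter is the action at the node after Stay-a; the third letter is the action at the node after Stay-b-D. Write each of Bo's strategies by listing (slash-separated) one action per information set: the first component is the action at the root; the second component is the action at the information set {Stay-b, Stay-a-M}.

4

Ann has 12 pure strategies: aMU, aMW, aCU, aCW, bMU, bMW, bCU, bCW, eMU, eMW, eCU, eCW. Columns: Stay/B, Stay/D, Out/B, Out/D.
{aMU, aMW} → row (1,4) (1,1) (3,4) (3,4)
{aCU, aCW, eMU, eMW, eCU, eCW} → row (6,7) (6,7) (3,4) (3,4)
{bMU, bCU} → row (4,6) (5,5) (3,4) (3,4)
{bMW, bCW} → row (4,6) (7,6) (3,4) (3,4)
That's 4 distinct rows out of 12 strategies.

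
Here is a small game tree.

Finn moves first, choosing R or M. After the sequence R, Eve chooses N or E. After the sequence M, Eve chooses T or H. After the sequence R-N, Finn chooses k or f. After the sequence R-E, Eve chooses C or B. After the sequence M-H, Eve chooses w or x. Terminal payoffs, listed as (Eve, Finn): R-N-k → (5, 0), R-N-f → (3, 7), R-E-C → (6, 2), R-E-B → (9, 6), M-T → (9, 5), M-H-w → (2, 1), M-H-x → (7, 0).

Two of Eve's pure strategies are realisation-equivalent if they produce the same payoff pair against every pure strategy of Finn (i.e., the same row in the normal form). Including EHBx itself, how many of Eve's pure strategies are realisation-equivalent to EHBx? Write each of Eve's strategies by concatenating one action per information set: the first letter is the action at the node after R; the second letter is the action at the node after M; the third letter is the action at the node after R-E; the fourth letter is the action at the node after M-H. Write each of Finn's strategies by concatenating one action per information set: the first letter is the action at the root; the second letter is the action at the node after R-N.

1

Row for EHBx (columns Rk, Rf, Mk, Mf): (9,6) (9,6) (7,0) (7,0).
Every one of Eve's information sets is on the play path for some reply by Finn when Eve follows EHBx.
Changing the action at any of them therefore changes at least one column, so only EHBx itself gives this row.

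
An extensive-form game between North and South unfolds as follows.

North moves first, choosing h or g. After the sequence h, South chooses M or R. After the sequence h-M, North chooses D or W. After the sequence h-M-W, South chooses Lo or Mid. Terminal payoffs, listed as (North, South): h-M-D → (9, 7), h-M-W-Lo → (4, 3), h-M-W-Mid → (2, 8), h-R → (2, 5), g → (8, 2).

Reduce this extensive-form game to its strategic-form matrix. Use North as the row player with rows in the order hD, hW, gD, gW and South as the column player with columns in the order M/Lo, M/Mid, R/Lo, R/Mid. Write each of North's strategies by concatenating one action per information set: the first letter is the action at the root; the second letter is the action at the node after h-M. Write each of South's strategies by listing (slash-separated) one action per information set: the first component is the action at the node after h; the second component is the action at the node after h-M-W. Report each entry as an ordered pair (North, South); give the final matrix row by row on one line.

hD: (9,7) (9,7) (2,5) (2,5) | hW: (4,3) (2,8) (2,5) (2,5) | gD: (8,2) (8,2) (8,2) (8,2) | gW: (8,2) (8,2) (8,2) (8,2)

Row hD: M/Lo→(9,7), M/Mid→(9,7), R/Lo→(2,5), R/Mid→(2,5)
Row hW: M/Lo→(4,3), M/Mid→(2,8), R/Lo→(2,5), R/Mid→(2,5)
Row gD: M/Lo→(8,2), M/Mid→(8,2), R/Lo→(8,2), R/Mid→(8,2)
Row gW: M/Lo→(8,2), M/Mid→(8,2), R/Lo→(8,2), R/Mid→(8,2)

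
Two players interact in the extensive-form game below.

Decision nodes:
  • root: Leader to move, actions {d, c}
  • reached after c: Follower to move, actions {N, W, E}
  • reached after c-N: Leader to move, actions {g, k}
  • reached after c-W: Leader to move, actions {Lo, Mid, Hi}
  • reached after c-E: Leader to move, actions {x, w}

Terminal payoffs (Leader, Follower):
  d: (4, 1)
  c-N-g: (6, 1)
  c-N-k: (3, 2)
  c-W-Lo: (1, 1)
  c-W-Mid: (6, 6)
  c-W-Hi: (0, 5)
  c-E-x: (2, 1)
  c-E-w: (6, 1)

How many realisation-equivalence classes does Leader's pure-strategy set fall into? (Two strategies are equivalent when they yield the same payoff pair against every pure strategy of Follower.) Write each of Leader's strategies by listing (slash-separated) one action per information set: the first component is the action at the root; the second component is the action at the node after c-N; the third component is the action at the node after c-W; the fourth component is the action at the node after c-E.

Leader has 24 pure strategies: d/g/Lo/x, d/g/Lo/w, d/g/Mid/x, d/g/Mid/w, d/g/Hi/x, d/g/Hi/w, d/k/Lo/x, d/k/Lo/w, d/k/Mid/x, d/k/Mid/w, d/k/Hi/x, d/k/Hi/w, c/g/Lo/x, c/g/Lo/w, c/g/Mid/x, c/g/Mid/w, c/g/Hi/x, c/g/Hi/w, c/k/Lo/x, c/k/Lo/w, c/k/Mid/x, c/k/Mid/w, c/k/Hi/x, c/k/Hi/w. Columns: N, W, E.
{d/g/Lo/x, d/g/Lo/w, d/g/Mid/x, d/g/Mid/w, d/g/Hi/x, d/g/Hi/w, d/k/Lo/x, d/k/Lo/w, d/k/Mid/x, d/k/Mid/w, d/k/Hi/x, d/k/Hi/w} → row (4,1) (4,1) (4,1)
{c/g/Lo/x} → row (6,1) (1,1) (2,1)
{c/g/Lo/w} → row (6,1) (1,1) (6,1)
{c/g/Mid/x} → row (6,1) (6,6) (2,1)
{c/g/Mid/w} → row (6,1) (6,6) (6,1)
{c/g/Hi/x} → row (6,1) (0,5) (2,1)
{c/g/Hi/w} → row (6,1) (0,5) (6,1)
{c/k/Lo/x} → row (3,2) (1,1) (2,1)
{c/k/Lo/w} → row (3,2) (1,1) (6,1)
{c/k/Mid/x} → row (3,2) (6,6) (2,1)
{c/k/Mid/w} → row (3,2) (6,6) (6,1)
{c/k/Hi/x} → row (3,2) (0,5) (2,1)
{c/k/Hi/w} → row (3,2) (0,5) (6,1)
That's 13 distinct rows out of 24 strategies.

13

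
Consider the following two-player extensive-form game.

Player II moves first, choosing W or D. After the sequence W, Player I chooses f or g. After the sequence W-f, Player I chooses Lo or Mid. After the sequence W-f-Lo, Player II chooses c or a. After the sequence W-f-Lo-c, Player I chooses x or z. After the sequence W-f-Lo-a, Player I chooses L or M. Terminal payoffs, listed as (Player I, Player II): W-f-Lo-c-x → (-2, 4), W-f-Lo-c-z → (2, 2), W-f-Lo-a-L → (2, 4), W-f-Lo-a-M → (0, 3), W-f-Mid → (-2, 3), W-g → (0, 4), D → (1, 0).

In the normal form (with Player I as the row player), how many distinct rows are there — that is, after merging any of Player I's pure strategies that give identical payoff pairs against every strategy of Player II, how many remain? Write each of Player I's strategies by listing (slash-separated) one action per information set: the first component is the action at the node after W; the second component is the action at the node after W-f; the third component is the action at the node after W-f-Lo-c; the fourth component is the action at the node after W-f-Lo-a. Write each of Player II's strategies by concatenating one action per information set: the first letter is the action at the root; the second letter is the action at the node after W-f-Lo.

6

Player I has 16 pure strategies: f/Lo/x/L, f/Lo/x/M, f/Lo/z/L, f/Lo/z/M, f/Mid/x/L, f/Mid/x/M, f/Mid/z/L, f/Mid/z/M, g/Lo/x/L, g/Lo/x/M, g/Lo/z/L, g/Lo/z/M, g/Mid/x/L, g/Mid/x/M, g/Mid/z/L, g/Mid/z/M. Columns: Wc, Wa, Dc, Da.
{f/Lo/x/L} → row (-2,4) (2,4) (1,0) (1,0)
{f/Lo/x/M} → row (-2,4) (0,3) (1,0) (1,0)
{f/Lo/z/L} → row (2,2) (2,4) (1,0) (1,0)
{f/Lo/z/M} → row (2,2) (0,3) (1,0) (1,0)
{f/Mid/x/L, f/Mid/x/M, f/Mid/z/L, f/Mid/z/M} → row (-2,3) (-2,3) (1,0) (1,0)
{g/Lo/x/L, g/Lo/x/M, g/Lo/z/L, g/Lo/z/M, g/Mid/x/L, g/Mid/x/M, g/Mid/z/L, g/Mid/z/M} → row (0,4) (0,4) (1,0) (1,0)
That's 6 distinct rows out of 16 strategies.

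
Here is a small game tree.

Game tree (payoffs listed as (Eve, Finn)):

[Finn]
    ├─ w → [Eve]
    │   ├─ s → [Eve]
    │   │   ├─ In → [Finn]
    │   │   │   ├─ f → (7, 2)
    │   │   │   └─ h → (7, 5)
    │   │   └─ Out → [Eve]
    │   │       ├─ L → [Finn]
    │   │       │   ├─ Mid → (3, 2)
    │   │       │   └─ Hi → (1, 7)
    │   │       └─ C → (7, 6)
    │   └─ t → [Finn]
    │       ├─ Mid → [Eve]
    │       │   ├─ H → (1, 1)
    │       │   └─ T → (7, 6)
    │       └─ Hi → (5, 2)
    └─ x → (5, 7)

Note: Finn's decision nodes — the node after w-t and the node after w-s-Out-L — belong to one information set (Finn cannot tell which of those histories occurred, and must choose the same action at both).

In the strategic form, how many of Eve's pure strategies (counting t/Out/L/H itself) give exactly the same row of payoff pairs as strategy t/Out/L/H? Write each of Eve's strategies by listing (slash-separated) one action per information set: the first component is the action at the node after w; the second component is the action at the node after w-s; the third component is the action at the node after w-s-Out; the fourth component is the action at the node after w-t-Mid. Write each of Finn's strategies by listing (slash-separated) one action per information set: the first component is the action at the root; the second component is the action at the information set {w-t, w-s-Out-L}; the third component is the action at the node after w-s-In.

Row for t/Out/L/H (columns w/Mid/f, w/Mid/h, w/Hi/f, w/Hi/h, x/Mid/f, x/Mid/h, x/Hi/f, x/Hi/h): (1,1) (1,1) (5,2) (5,2) (5,7) (5,7) (5,7) (5,7).
Under t/Out/L/H, Eve's choice at the node after w-s and at the node after w-s-Out can never be reached regardless of what Finn does, so varying those choices leaves every outcome unchanged.
Holding the reachable choices fixed and varying the unreachable ones freely already gives 2 × 2 = 4 equivalent strategies.
No other strategy reproduces this row, so those 4 are the full class: t/In/L/H, t/In/C/H, t/Out/L/H, t/Out/C/H.

4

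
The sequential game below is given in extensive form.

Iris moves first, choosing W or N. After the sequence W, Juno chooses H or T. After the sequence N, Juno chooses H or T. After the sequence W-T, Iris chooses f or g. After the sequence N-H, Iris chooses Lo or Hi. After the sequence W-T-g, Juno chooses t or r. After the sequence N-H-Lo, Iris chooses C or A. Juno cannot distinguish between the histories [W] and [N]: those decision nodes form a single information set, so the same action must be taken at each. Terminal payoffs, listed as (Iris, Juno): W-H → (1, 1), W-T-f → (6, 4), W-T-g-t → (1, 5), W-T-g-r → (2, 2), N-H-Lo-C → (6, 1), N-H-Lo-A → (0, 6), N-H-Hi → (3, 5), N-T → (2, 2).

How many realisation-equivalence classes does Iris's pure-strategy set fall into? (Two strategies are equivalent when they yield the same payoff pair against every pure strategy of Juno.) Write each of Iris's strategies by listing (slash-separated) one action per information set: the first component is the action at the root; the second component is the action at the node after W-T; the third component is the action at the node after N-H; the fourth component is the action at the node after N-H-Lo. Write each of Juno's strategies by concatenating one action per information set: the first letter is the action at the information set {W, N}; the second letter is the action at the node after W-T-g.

Iris has 16 pure strategies: W/f/Lo/C, W/f/Lo/A, W/f/Hi/C, W/f/Hi/A, W/g/Lo/C, W/g/Lo/A, W/g/Hi/C, W/g/Hi/A, N/f/Lo/C, N/f/Lo/A, N/f/Hi/C, N/f/Hi/A, N/g/Lo/C, N/g/Lo/A, N/g/Hi/C, N/g/Hi/A. Columns: Ht, Hr, Tt, Tr.
{W/f/Lo/C, W/f/Lo/A, W/f/Hi/C, W/f/Hi/A} → row (1,1) (1,1) (6,4) (6,4)
{W/g/Lo/C, W/g/Lo/A, W/g/Hi/C, W/g/Hi/A} → row (1,1) (1,1) (1,5) (2,2)
{N/f/Lo/C, N/g/Lo/C} → row (6,1) (6,1) (2,2) (2,2)
{N/f/Lo/A, N/g/Lo/A} → row (0,6) (0,6) (2,2) (2,2)
{N/f/Hi/C, N/f/Hi/A, N/g/Hi/C, N/g/Hi/A} → row (3,5) (3,5) (2,2) (2,2)
That's 5 distinct rows out of 16 strategies.

5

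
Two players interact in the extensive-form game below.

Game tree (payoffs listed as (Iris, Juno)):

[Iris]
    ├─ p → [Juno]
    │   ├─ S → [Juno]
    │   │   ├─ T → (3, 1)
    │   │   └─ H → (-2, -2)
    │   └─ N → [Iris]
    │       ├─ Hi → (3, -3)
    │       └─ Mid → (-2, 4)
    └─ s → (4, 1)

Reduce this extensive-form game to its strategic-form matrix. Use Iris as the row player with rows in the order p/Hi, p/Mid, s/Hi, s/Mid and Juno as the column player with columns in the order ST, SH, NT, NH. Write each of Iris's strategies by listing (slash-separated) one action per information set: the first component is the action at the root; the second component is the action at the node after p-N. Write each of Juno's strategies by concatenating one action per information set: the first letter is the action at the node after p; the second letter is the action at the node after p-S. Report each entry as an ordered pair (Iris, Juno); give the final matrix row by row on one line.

            ST       SH       NT       NH
 p/Hi    (3,1)  (-2,-2)   (3,-3)   (3,-3)
p/Mid    (3,1)  (-2,-2)   (-2,4)   (-2,4)
 s/Hi    (4,1)    (4,1)    (4,1)    (4,1)
s/Mid    (4,1)    (4,1)    (4,1)    (4,1)

p/Hi: (3,1) (-2,-2) (3,-3) (3,-3) | p/Mid: (3,1) (-2,-2) (-2,4) (-2,4) | s/Hi: (4,1) (4,1) (4,1) (4,1) | s/Mid: (4,1) (4,1) (4,1) (4,1)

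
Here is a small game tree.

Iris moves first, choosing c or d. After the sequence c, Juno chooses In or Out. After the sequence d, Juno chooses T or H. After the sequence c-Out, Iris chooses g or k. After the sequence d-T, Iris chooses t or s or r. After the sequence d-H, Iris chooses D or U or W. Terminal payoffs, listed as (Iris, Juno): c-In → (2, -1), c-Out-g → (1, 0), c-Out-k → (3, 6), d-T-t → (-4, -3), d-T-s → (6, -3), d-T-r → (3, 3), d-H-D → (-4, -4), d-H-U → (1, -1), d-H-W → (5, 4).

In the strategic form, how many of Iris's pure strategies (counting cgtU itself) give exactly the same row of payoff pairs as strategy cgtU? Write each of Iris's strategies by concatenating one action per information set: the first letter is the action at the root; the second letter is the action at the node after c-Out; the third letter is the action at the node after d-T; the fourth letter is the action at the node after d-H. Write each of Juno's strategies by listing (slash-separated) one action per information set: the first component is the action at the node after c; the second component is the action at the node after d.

9

Row for cgtU (columns In/T, In/H, Out/T, Out/H): (2,-1) (2,-1) (1,0) (1,0).
Under cgtU, Iris's choice at the node after d-T and at the node after d-H can never be reached regardless of what Juno does, so varying those choices leaves every outcome unchanged.
Holding the reachable choices fixed and varying the unreachable ones freely already gives 3 × 3 = 9 equivalent strategies.
No other strategy reproduces this row, so those 9 are the full class: cgtD, cgtU, cgtW, cgsD, cgsU, cgsW, cgrD, cgrU, cgrW.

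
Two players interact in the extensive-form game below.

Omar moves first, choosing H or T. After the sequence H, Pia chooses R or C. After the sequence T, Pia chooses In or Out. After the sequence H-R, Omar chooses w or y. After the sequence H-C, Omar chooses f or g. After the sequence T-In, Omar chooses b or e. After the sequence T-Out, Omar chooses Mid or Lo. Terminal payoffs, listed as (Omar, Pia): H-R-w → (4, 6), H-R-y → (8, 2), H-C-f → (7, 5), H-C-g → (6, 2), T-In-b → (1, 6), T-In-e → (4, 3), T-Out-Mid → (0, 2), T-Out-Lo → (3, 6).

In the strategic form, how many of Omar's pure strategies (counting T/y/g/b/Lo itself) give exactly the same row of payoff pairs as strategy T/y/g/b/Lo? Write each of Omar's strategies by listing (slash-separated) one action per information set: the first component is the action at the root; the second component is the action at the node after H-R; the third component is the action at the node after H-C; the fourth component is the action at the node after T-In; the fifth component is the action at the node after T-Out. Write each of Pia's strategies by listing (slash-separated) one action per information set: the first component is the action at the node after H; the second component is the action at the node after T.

Row for T/y/g/b/Lo (columns R/In, R/Out, C/In, C/Out): (1,6) (3,6) (1,6) (3,6).
Under T/y/g/b/Lo, Omar's choice at the node after H-R and at the node after H-C can never be reached regardless of what Pia does, so varying those choices leaves every outcome unchanged.
Holding the reachable choices fixed and varying the unreachable ones freely already gives 2 × 2 = 4 equivalent strategies.
No other strategy reproduces this row, so those 4 are the full class: T/w/f/b/Lo, T/w/g/b/Lo, T/y/f/b/Lo, T/y/g/b/Lo.

4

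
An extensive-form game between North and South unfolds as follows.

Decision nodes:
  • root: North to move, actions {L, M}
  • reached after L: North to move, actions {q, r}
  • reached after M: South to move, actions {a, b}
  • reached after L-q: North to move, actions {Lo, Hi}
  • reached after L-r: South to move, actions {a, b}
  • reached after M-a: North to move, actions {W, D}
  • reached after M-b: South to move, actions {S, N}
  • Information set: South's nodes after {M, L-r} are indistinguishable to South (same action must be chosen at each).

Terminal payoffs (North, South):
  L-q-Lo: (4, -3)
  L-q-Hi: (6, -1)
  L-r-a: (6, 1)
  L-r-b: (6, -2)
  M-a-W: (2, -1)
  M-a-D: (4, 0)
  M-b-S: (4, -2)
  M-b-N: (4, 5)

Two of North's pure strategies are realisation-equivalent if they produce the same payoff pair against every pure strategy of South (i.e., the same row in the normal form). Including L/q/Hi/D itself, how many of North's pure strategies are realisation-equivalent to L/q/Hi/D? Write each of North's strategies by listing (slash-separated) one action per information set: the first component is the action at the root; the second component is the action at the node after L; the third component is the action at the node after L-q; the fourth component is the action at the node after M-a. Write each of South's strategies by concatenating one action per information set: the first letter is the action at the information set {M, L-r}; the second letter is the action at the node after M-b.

2

Row for L/q/Hi/D (columns aS, aN, bS, bN): (6,-1) (6,-1) (6,-1) (6,-1).
Under L/q/Hi/D, North's choice at the node after M-a can never be reached regardless of what South does, so varying those choices leaves every outcome unchanged.
Holding the reachable choices fixed and varying the unreachable one freely already gives 2 equivalent strategies.
No other strategy reproduces this row, so those 2 are the full class: L/q/Hi/W, L/q/Hi/D.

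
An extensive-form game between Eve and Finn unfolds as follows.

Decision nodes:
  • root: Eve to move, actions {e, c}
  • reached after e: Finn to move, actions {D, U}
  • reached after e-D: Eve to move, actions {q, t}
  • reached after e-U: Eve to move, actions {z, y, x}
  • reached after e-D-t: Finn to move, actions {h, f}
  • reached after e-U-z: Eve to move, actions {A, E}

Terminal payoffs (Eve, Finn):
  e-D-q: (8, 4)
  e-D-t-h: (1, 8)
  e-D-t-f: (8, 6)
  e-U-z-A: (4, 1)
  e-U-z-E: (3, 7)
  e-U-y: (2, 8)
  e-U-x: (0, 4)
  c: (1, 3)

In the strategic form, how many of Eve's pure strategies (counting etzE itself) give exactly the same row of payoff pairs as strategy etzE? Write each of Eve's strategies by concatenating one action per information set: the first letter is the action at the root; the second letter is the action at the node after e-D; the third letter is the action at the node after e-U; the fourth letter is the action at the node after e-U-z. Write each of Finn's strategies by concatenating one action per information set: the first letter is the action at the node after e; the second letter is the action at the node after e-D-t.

Row for etzE (columns Dh, Df, Uh, Uf): (1,8) (8,6) (3,7) (3,7).
Every one of Eve's information sets is on the play path for some reply by Finn when Eve follows etzE.
Changing the action at any of them therefore changes at least one column, so only etzE itself gives this row.

1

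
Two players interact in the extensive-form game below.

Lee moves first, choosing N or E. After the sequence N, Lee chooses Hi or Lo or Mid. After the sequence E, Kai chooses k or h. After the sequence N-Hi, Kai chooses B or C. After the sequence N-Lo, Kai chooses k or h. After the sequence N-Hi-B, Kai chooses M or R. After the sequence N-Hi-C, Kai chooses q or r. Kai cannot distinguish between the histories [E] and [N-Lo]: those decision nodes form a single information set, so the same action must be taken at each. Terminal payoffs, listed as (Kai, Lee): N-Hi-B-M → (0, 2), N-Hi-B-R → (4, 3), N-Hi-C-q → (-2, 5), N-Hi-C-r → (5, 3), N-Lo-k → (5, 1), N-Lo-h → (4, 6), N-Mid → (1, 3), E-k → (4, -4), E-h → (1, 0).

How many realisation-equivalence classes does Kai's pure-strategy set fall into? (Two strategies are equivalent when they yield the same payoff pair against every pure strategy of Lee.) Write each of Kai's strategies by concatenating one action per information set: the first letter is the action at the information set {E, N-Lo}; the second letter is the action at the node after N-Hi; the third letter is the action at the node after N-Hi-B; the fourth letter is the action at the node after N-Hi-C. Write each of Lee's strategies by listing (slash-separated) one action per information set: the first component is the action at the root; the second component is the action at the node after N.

8

Kai has 16 pure strategies: kBMq, kBMr, kBRq, kBRr, kCMq, kCMr, kCRq, kCRr, hBMq, hBMr, hBRq, hBRr, hCMq, hCMr, hCRq, hCRr. Columns: N/Hi, N/Lo, N/Mid, E/Hi, E/Lo, E/Mid.
{kBMq, kBMr} → row (0,2) (5,1) (1,3) (4,-4) (4,-4) (4,-4)
{kBRq, kBRr} → row (4,3) (5,1) (1,3) (4,-4) (4,-4) (4,-4)
{kCMq, kCRq} → row (-2,5) (5,1) (1,3) (4,-4) (4,-4) (4,-4)
{kCMr, kCRr} → row (5,3) (5,1) (1,3) (4,-4) (4,-4) (4,-4)
{hBMq, hBMr} → row (0,2) (4,6) (1,3) (1,0) (1,0) (1,0)
{hBRq, hBRr} → row (4,3) (4,6) (1,3) (1,0) (1,0) (1,0)
{hCMq, hCRq} → row (-2,5) (4,6) (1,3) (1,0) (1,0) (1,0)
{hCMr, hCRr} → row (5,3) (4,6) (1,3) (1,0) (1,0) (1,0)
That's 8 distinct rows out of 16 strategies.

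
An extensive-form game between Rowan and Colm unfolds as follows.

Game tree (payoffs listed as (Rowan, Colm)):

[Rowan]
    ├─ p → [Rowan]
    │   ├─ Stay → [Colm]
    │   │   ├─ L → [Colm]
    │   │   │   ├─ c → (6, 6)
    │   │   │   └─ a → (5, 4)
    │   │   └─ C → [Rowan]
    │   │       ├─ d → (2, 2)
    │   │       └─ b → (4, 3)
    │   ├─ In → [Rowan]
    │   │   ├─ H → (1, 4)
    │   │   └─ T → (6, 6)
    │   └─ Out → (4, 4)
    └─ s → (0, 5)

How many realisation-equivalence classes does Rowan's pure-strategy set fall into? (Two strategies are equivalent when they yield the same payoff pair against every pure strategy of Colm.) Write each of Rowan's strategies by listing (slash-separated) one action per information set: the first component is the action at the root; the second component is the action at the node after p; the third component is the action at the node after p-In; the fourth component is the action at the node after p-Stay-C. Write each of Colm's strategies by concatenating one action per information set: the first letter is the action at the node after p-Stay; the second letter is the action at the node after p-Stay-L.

6

Rowan has 24 pure strategies: p/Stay/H/d, p/Stay/H/b, p/Stay/T/d, p/Stay/T/b, p/In/H/d, p/In/H/b, p/In/T/d, p/In/T/b, p/Out/H/d, p/Out/H/b, p/Out/T/d, p/Out/T/b, s/Stay/H/d, s/Stay/H/b, s/Stay/T/d, s/Stay/T/b, s/In/H/d, s/In/H/b, s/In/T/d, s/In/T/b, s/Out/H/d, s/Out/H/b, s/Out/T/d, s/Out/T/b. Columns: Lc, La, Cc, Ca.
{p/Stay/H/d, p/Stay/T/d} → row (6,6) (5,4) (2,2) (2,2)
{p/Stay/H/b, p/Stay/T/b} → row (6,6) (5,4) (4,3) (4,3)
{p/In/H/d, p/In/H/b} → row (1,4) (1,4) (1,4) (1,4)
{p/In/T/d, p/In/T/b} → row (6,6) (6,6) (6,6) (6,6)
{p/Out/H/d, p/Out/H/b, p/Out/T/d, p/Out/T/b} → row (4,4) (4,4) (4,4) (4,4)
{s/Stay/H/d, s/Stay/H/b, s/Stay/T/d, s/Stay/T/b, s/In/H/d, s/In/H/b, s/In/T/d, s/In/T/b, s/Out/H/d, s/Out/H/b, s/Out/T/d, s/Out/T/b} → row (0,5) (0,5) (0,5) (0,5)
That's 6 distinct rows out of 24 strategies.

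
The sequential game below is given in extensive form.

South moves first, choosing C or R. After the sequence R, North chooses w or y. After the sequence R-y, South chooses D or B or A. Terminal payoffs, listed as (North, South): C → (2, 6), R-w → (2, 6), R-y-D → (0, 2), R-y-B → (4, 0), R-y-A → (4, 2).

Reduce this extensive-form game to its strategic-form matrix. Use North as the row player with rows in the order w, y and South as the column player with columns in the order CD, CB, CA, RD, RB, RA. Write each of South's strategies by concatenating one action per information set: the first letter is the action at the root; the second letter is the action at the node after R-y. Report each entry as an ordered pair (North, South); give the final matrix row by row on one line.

Row w: CD→(2,6), CB→(2,6), CA→(2,6), RD→(2,6), RB→(2,6), RA→(2,6)
Row y: CD→(2,6), CB→(2,6), CA→(2,6), RD→(0,2), RB→(4,0), RA→(4,2)

w: (2,6) (2,6) (2,6) (2,6) (2,6) (2,6) | y: (2,6) (2,6) (2,6) (0,2) (4,0) (4,2)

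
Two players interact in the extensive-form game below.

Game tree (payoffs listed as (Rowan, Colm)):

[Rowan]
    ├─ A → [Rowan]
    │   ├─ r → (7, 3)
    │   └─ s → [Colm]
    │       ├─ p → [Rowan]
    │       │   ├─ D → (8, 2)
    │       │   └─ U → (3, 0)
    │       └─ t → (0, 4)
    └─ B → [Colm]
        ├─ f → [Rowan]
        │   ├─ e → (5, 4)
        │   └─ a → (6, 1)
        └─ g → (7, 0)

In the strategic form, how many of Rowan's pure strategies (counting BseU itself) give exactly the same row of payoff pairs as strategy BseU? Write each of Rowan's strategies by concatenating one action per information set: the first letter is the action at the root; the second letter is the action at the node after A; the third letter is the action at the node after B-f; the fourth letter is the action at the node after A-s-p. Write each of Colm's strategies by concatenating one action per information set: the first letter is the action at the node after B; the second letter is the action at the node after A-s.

4

Row for BseU (columns fp, ft, gp, gt): (5,4) (5,4) (7,0) (7,0).
Under BseU, Rowan's choice at the node after A and at the node after A-s-p can never be reached regardless of what Colm does, so varying those choices leaves every outcome unchanged.
Holding the reachable choices fixed and varying the unreachable ones freely already gives 2 × 2 = 4 equivalent strategies.
No other strategy reproduces this row, so those 4 are the full class: BreD, BreU, BseD, BseU.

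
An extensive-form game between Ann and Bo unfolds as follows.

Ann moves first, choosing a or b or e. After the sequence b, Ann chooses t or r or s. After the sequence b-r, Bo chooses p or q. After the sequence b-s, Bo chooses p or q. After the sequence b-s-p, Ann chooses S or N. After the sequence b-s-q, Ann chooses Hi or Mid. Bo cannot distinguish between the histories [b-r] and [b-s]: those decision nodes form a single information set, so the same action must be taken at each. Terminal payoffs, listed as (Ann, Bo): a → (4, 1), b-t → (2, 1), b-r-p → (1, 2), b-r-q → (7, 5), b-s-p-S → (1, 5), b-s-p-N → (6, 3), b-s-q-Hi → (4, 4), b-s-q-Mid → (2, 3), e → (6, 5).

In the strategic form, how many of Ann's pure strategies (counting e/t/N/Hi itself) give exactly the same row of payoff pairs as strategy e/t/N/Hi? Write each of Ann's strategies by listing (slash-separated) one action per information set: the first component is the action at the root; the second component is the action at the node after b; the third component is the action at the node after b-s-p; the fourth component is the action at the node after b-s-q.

Row for e/t/N/Hi (columns p, q): (6,5) (6,5).
Under e/t/N/Hi, Ann's choice at the node after b and at the node after b-s-p and at the node after b-s-q can never be reached regardless of what Bo does, so varying those choices leaves every outcome unchanged.
Holding the reachable choices fixed and varying the unreachable ones freely already gives 3 × 2 × 2 = 12 equivalent strategies.
No other strategy reproduces this row, so those 12 are the full class: e/t/S/Hi, e/t/S/Mid, e/t/N/Hi, e/t/N/Mid, e/r/S/Hi, e/r/S/Mid, e/r/N/Hi, e/r/N/Mid, e/s/S/Hi, e/s/S/Mid, e/s/N/Hi, e/s/N/Mid.

12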